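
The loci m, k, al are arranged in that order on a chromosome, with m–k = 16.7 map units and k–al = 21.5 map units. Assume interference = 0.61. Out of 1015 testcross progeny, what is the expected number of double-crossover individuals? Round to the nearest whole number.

Map distances give recombination frequencies of 0.167 and 0.215 for the two intervals.
With interference 0.61 (so coincidence = 0.39), expected double-crossover frequency = 0.167 × 0.215 × 0.39 = 0.01400.
Expected number = 0.01400 × 1015 = 14.21 ≈ 14.

14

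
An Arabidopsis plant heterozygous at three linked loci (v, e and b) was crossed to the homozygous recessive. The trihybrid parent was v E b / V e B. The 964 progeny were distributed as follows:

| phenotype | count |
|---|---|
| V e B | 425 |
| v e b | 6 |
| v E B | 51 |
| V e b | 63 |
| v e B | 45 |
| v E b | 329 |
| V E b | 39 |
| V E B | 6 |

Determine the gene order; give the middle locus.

e

The two rarest classes, v e b and V E B, are the double crossovers. Comparing them with the parentals, only the e allele has switched, so e is the middle locus and the order is b – e – v.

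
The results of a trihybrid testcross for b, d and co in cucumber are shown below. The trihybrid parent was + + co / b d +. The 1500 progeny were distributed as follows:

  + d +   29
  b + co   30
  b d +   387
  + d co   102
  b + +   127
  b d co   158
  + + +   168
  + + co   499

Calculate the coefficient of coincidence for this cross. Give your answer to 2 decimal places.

0.80

The two rarest classes, b + co and + d +, are the double crossovers. Comparing them with the parentals, only the b allele has switched, so b is the middle locus and the order is d – b – co.
d–b: (229 + 59)/1500 = 0.1920; b–co: (326 + 59)/1500 = 0.2567.
Expected DCO frequency = 0.1920 × 0.2567 ≈ 0.04929; observed = 59/1500 ≈ 0.03933.
Coefficient of coincidence = 0.03933/0.04929 ≈ 0.80.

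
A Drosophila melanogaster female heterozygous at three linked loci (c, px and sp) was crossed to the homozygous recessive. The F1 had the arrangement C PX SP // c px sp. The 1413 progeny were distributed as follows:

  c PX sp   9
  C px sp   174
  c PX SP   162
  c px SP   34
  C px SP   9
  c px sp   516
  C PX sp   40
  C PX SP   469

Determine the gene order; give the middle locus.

The two rarest classes, C px SP and c PX sp, are the double crossovers. Comparing them with the parentals, only the px allele has switched, so px is the middle locus and the order is c – px – sp.

px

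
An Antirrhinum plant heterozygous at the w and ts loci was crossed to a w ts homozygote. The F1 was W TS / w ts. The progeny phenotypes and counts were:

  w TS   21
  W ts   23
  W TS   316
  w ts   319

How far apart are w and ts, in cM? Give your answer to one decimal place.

The recombinant classes are W ts and w TS: 23 + 21 = 44.
Recombination frequency = 44/679 = 0.0648 ≈ 6.5%, i.e. 6.5 cM.

6.5 cM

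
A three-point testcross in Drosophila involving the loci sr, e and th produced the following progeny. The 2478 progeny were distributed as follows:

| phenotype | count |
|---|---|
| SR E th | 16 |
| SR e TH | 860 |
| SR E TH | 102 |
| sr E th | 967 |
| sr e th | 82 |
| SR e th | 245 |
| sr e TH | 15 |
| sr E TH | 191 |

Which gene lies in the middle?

sr

The two most frequent reciprocal classes, SR e TH and sr E th, are the parental types, so the F1 was SR e TH / sr E th.
The two rarest classes, sr e TH and SR E th, are the double crossovers. Comparing them with the parentals, only the sr allele has switched, so sr is the middle locus and the order is e – sr – th.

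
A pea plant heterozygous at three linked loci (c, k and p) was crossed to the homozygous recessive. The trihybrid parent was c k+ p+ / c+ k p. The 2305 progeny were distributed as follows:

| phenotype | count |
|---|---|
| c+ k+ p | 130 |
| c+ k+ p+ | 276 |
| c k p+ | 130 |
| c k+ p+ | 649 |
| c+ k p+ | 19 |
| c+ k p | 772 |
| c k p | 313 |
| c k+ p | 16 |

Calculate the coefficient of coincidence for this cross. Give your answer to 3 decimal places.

0.438

The two rarest classes, c k+ p and c+ k p+, are the double crossovers. Comparing them with the parentals, only the p allele has switched, so p is the middle locus and the order is k – p – c.
k–p: (260 + 35)/2305 = 0.1280; p–c: (589 + 35)/2305 = 0.2707.
Expected DCO frequency = 0.1280 × 0.2707 ≈ 0.03465; observed = 35/2305 ≈ 0.01518.
Coefficient of coincidence = 0.01518/0.03465 ≈ 0.438.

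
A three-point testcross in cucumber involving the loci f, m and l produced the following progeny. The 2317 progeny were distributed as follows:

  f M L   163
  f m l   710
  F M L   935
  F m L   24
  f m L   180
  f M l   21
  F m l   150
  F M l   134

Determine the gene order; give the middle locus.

m

The two most frequent reciprocal classes, f m l and F M L, are the parental types, so the F1 was f m l / F M L.
The two rarest classes, f M l and F m L, are the double crossovers. Comparing them with the parentals, only the m allele has switched, so m is the middle locus and the order is f – m – l.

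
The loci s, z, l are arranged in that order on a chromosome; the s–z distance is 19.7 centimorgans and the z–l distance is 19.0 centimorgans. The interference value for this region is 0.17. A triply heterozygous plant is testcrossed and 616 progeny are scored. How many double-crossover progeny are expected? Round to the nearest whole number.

19

Map distances give recombination frequencies of 0.197 and 0.190 for the two intervals.
With interference 0.17 (so coincidence = 0.83), expected double-crossover frequency = 0.197 × 0.190 × 0.83 = 0.03107.
Expected number = 0.03107 × 616 = 19.14 ≈ 19.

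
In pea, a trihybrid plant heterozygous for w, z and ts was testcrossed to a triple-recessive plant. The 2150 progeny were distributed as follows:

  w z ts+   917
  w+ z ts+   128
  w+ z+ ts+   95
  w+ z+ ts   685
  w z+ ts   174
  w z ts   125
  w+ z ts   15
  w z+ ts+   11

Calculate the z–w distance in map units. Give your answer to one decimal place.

The two most frequent reciprocal classes, w+ z+ ts and w z ts+, are the parental types, so the F1 was w+ z+ ts / w z ts+.
The two rarest classes, w+ z ts and w z+ ts+, are the double crossovers. Comparing them with the parentals, only the z allele has switched, so z is the middle locus and the order is ts – z – w.
Crossovers in the z–w interval produce the single-crossover classes w z+ ts and w+ z ts+ (174 + 128 = 302) plus the double crossovers (26).
RF(z–w) = (302 + 26) / 2150 = 328/2150 = 0.1526 → 15.3 map units.

15.3 map units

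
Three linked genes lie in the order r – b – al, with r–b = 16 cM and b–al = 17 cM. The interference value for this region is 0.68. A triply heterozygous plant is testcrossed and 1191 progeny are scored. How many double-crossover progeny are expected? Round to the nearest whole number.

Map distances give recombination frequencies of 0.160 and 0.170 for the two intervals.
With interference 0.68 (so coincidence = 0.32), expected double-crossover frequency = 0.160 × 0.170 × 0.32 = 0.00870.
Expected number = 0.00870 × 1191 = 10.37 ≈ 10.

10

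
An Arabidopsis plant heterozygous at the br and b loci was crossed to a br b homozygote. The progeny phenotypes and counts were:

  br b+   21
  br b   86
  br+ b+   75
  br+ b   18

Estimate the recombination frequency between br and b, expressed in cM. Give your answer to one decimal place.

The two most frequent classes, br+ b+ (75) and br b (86), are the parental types, so the F1 was br+ b+ / br b.
The recombinant classes are br+ b and br b+: 18 + 21 = 39.
Recombination frequency = 39/200 = 0.1950 ≈ 19.5%, i.e. 19.5 cM.

19.5 cM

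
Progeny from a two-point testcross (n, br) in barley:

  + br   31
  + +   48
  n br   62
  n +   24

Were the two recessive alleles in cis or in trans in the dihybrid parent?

The two most frequent classes are + + (48) and n br (62); these are the parental (non-recombinant) types.
So the F1 carried + + on one chromosome and n br on the other — the recessive alleles are on the same chromosome (cis / coupling).

cis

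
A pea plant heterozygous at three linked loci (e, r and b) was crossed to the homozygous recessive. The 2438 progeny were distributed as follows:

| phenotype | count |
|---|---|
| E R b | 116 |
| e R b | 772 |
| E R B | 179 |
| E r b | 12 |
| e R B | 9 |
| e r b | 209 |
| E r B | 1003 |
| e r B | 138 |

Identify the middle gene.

b

The two most frequent reciprocal classes, E r B and e R b, are the parental types, so the F1 was E r B / e R b.
The two rarest classes, E r b and e R B, are the double crossovers. Comparing them with the parentals, only the b allele has switched, so b is the middle locus and the order is r – b – e.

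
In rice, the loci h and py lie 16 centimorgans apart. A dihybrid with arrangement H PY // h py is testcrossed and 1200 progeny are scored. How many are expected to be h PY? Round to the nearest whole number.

96

A map distance of 16 centimorgans corresponds to a recombination frequency of 0.160.
The F1 is H PY / h py, so h PY is a recombinant gamete class with expected frequency r/2 = 0.160/2 = 0.0800.
Expected number = 0.0800 × 1200 = 96.00 ≈ 96.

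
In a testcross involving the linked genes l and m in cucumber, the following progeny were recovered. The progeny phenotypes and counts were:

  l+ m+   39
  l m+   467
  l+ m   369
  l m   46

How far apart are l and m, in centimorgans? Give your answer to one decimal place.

9.2 centimorgans

The two most frequent classes, l+ m (369) and l m+ (467), are the parental types, so the F1 was l+ m / l m+.
The recombinant classes are l+ m+ and l m: 39 + 46 = 85.
Recombination frequency = 85/921 = 0.0923 ≈ 9.2%, i.e. 9.2 centimorgans.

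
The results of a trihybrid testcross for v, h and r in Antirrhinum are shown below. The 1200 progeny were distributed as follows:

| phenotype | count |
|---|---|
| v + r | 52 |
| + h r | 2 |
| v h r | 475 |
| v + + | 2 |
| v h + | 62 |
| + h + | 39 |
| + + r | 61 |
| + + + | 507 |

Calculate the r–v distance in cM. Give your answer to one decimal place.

10.6 cM

The two most frequent reciprocal classes, v h r and + + +, are the parental types, so the F1 was v h r / + + +.
The two rarest classes, + h r and v + +, are the double crossovers. Comparing them with the parentals, only the v allele has switched, so v is the middle locus and the order is h – v – r.
Crossovers in the v–r interval produce the single-crossover classes v h + and + + r (62 + 61 = 123) plus the double crossovers (4).
RF(v–r) = (123 + 4) / 1200 = 127/1200 = 0.1058 → 10.6 cM.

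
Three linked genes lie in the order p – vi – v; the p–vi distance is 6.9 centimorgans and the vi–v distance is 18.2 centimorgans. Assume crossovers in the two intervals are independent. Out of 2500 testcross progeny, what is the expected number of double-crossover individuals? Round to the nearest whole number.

31

Map distances give recombination frequencies of 0.069 and 0.182 for the two intervals.
With no interference, expected double-crossover frequency = 0.069 × 0.182 = 0.01256.
Expected number = 0.01256 × 2500 = 31.40 ≈ 31.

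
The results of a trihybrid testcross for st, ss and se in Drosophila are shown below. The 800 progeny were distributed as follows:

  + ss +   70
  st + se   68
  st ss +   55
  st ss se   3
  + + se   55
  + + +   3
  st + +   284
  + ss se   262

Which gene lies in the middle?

st

The two most frequent reciprocal classes, + ss se and st + +, are the parental types, so the F1 was + ss se / st + +.
The two rarest classes, st ss se and + + +, are the double crossovers. Comparing them with the parentals, only the st allele has switched, so st is the middle locus and the order is se – st – ss.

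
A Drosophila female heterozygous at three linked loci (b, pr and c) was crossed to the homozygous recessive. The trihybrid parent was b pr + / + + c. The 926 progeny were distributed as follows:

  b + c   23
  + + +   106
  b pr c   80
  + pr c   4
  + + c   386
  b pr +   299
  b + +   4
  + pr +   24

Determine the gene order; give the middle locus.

The two rarest classes, b + + and + pr c, are the double crossovers. Comparing them with the parentals, only the pr allele has switched, so pr is the middle locus and the order is c – pr – b.

pr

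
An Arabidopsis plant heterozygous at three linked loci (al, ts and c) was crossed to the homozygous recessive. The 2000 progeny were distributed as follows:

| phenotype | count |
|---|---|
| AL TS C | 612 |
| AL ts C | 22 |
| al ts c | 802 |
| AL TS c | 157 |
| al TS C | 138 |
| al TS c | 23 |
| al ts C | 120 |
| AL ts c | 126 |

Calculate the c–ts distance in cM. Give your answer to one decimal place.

The two most frequent reciprocal classes, al ts c and AL TS C, are the parental types, so the F1 was al ts c / AL TS C.
The two rarest classes, al TS c and AL ts C, are the double crossovers. Comparing them with the parentals, only the ts allele has switched, so ts is the middle locus and the order is c – ts – al.
Crossovers in the c–ts interval produce the single-crossover classes al ts C and AL TS c (120 + 157 = 277) plus the double crossovers (45).
RF(c–ts) = (277 + 45) / 2000 = 322/2000 = 0.1610 → 16.1 cM.

16.1 cM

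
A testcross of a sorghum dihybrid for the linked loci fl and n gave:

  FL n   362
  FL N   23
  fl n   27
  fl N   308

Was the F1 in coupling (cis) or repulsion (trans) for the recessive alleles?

trans

The two most frequent classes are FL n (362) and fl N (308); these are the parental (non-recombinant) types.
So the F1 carried FL n on one chromosome and fl N on the other — the recessive alleles are on opposite chromosomes (trans / repulsion).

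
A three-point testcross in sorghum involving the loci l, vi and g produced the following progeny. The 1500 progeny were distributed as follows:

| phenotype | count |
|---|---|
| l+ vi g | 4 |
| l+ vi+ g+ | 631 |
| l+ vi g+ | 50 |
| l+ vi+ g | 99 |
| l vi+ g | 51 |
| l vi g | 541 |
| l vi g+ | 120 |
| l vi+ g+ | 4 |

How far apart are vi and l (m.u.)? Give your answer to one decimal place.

7.3 m.u.

The two most frequent reciprocal classes, l vi g and l+ vi+ g+, are the parental types, so the F1 was l vi g / l+ vi+ g+.
The two rarest classes, l+ vi g and l vi+ g+, are the double crossovers. Comparing them with the parentals, only the l allele has switched, so l is the middle locus and the order is vi – l – g.
Crossovers in the vi–l interval produce the single-crossover classes l vi+ g and l+ vi g+ (51 + 50 = 101) plus the double crossovers (8).
RF(vi–l) = (101 + 8) / 1500 = 109/1500 = 0.0727 → 7.3 m.u.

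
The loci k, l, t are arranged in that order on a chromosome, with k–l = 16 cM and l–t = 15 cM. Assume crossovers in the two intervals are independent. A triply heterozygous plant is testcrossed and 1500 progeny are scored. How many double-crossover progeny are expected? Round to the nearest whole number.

36

Map distances give recombination frequencies of 0.160 and 0.150 for the two intervals.
With no interference, expected double-crossover frequency = 0.160 × 0.150 = 0.02400.
Expected number = 0.02400 × 1500 = 36.00 ≈ 36.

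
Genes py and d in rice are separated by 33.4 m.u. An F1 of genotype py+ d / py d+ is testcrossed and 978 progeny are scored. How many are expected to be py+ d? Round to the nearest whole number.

A map distance of 33.4 m.u. corresponds to a recombination frequency of 0.334.
The F1 is py+ d / py d+, so py+ d is a parental gamete class with expected frequency (1 − r)/2 = 0.666/2 = 0.3330.
Expected number = 0.3330 × 978 = 325.67 ≈ 326.

326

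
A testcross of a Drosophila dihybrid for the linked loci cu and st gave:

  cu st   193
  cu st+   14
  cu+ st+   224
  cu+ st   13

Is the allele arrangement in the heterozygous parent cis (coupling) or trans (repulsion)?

The two most frequent classes are cu+ st+ (224) and cu st (193); these are the parental (non-recombinant) types.
So the F1 carried cu+ st+ on one chromosome and cu st on the other — the recessive alleles are on the same chromosome (cis / coupling).

cis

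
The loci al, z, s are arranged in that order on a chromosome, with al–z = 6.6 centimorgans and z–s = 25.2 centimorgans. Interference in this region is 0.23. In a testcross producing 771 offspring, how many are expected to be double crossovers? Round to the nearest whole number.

Map distances give recombination frequencies of 0.066 and 0.252 for the two intervals.
With interference 0.23 (so coincidence = 0.77), expected double-crossover frequency = 0.066 × 0.252 × 0.77 = 0.01281.
Expected number = 0.01281 × 771 = 9.87 ≈ 10.

10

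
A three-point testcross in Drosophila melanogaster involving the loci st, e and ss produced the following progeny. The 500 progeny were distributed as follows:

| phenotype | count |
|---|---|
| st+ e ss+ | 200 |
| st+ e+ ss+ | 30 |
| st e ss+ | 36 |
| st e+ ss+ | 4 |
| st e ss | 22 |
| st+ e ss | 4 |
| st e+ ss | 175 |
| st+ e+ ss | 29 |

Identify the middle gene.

The two most frequent reciprocal classes, st+ e ss+ and st e+ ss, are the parental types, so the F1 was st+ e ss+ / st e+ ss.
The two rarest classes, st+ e ss and st e+ ss+, are the double crossovers. Comparing them with the parentals, only the ss allele has switched, so ss is the middle locus and the order is e – ss – st.

ss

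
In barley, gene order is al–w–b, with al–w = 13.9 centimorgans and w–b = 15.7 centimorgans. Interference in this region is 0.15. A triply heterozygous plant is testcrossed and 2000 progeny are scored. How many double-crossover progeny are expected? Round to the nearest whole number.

Map distances give recombination frequencies of 0.139 and 0.157 for the two intervals.
With interference 0.15 (so coincidence = 0.85), expected double-crossover frequency = 0.139 × 0.157 × 0.85 = 0.01855.
Expected number = 0.01855 × 2000 = 37.10 ≈ 37.

37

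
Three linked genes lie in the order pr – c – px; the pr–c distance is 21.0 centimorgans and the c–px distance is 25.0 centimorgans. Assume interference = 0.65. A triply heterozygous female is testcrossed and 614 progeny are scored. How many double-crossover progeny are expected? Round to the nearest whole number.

11

Map distances give recombination frequencies of 0.210 and 0.250 for the two intervals.
With interference 0.65 (so coincidence = 0.35), expected double-crossover frequency = 0.210 × 0.250 × 0.35 = 0.01837.
Expected number = 0.01837 × 614 = 11.28 ≈ 11.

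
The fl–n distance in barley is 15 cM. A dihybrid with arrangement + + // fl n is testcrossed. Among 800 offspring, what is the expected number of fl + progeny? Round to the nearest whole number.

60

A map distance of 15 cM corresponds to a recombination frequency of 0.150.
The F1 is + + / fl n, so fl + is a recombinant gamete class with expected frequency r/2 = 0.150/2 = 0.0750.
Expected number = 0.0750 × 800 = 60.00 ≈ 60.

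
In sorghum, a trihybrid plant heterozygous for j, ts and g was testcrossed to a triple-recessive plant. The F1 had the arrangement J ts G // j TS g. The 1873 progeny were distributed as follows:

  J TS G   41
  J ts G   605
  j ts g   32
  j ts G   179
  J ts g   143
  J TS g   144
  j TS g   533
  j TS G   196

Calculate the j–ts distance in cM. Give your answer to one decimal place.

21.1 cM

The two rarest classes, J TS G and j ts g, are the double crossovers. Comparing them with the parentals, only the ts allele has switched, so ts is the middle locus and the order is g – ts – j.
Crossovers in the ts–j interval produce the single-crossover classes j ts G and J TS g (179 + 144 = 323) plus the double crossovers (73).
RF(ts–j) = (323 + 73) / 1873 = 396/1873 = 0.2114 → 21.1 cM.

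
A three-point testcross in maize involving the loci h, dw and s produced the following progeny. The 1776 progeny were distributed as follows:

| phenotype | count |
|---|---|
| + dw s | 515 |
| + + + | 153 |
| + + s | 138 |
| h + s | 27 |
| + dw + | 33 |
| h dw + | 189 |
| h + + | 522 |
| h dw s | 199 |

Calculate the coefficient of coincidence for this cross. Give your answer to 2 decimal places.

The two most frequent reciprocal classes, h + + and + dw s, are the parental types, so the F1 was h + + / + dw s.
The two rarest classes, h + s and + dw +, are the double crossovers. Comparing them with the parentals, only the s allele has switched, so s is the middle locus and the order is h – s – dw.
h–s: (352 + 60)/1776 = 0.2320; s–dw: (327 + 60)/1776 = 0.2179.
Expected DCO frequency = 0.2320 × 0.2179 ≈ 0.05055; observed = 60/1776 ≈ 0.03378.
Coefficient of coincidence = 0.03378/0.05055 ≈ 0.67.

0.67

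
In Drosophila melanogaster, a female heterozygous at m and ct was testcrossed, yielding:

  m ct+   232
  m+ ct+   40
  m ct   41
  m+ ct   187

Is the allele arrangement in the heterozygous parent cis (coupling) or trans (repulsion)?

trans

The two most frequent classes are m+ ct (187) and m ct+ (232); these are the parental (non-recombinant) types.
So the F1 carried m+ ct on one chromosome and m ct+ on the other — the recessive alleles are on opposite chromosomes (trans / repulsion).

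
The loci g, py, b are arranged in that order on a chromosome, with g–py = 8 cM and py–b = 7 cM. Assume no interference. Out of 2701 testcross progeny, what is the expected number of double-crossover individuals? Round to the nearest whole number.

Map distances give recombination frequencies of 0.080 and 0.070 for the two intervals.
With no interference, expected double-crossover frequency = 0.080 × 0.070 = 0.00560.
Expected number = 0.00560 × 2701 = 15.13 ≈ 15.

15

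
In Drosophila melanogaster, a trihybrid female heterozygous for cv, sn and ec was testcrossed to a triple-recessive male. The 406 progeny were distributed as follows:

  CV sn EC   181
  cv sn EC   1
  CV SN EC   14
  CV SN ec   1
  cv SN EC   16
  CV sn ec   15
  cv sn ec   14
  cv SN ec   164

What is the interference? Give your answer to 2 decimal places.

0.18

The two most frequent reciprocal classes, CV sn EC and cv SN ec, are the parental types, so the F1 was CV sn EC / cv SN ec.
The two rarest classes, cv sn EC and CV SN ec, are the double crossovers. Comparing them with the parentals, only the cv allele has switched, so cv is the middle locus and the order is sn – cv – ec.
sn–cv: (28 + 2)/406 = 0.0739; cv–ec: (31 + 2)/406 = 0.0813.
Expected DCO frequency = 0.0739 × 0.0813 ≈ 0.00601; observed = 2/406 ≈ 0.00493.
Coefficient of coincidence = 0.00493/0.00601 ≈ 0.82; interference = 1 − 0.82 = 0.18.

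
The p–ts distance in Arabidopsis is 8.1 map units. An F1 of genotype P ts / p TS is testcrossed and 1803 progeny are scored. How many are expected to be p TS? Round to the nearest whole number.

A map distance of 8.1 map units corresponds to a recombination frequency of 0.081.
The F1 is P ts / p TS, so p TS is a parental gamete class with expected frequency (1 − r)/2 = 0.919/2 = 0.4595.
Expected number = 0.4595 × 1803 = 828.48 ≈ 828.

828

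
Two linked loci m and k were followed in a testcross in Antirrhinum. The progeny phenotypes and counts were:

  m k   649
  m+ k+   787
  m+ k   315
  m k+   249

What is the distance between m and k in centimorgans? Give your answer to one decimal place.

The two most frequent classes, m+ k+ (787) and m k (649), are the parental types, so the F1 was m+ k+ / m k.
The recombinant classes are m+ k and m k+: 315 + 249 = 564.
Recombination frequency = 564/2000 = 0.2820 ≈ 28.2%, i.e. 28.2 centimorgans.

28.2 centimorgans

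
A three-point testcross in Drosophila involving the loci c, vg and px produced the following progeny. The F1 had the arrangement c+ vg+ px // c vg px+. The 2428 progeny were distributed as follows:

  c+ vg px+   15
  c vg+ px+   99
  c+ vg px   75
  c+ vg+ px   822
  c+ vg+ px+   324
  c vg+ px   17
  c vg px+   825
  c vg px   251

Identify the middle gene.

c

The two rarest classes, c vg+ px and c+ vg px+, are the double crossovers. Comparing them with the parentals, only the c allele has switched, so c is the middle locus and the order is vg – c – px.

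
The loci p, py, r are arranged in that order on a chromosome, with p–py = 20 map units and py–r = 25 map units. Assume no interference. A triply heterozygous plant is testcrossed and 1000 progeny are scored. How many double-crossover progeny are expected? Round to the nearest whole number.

Map distances give recombination frequencies of 0.200 and 0.250 for the two intervals.
With no interference, expected double-crossover frequency = 0.200 × 0.250 = 0.05000.
Expected number = 0.05000 × 1000 = 50.00 ≈ 50.

50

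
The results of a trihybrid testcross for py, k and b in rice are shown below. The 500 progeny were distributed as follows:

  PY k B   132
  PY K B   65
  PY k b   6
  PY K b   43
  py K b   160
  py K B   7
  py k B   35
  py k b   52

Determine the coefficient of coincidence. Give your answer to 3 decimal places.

0.549

The two most frequent reciprocal classes, py K b and PY k B, are the parental types, so the F1 was py K b / PY k B.
The two rarest classes, py K B and PY k b, are the double crossovers. Comparing them with the parentals, only the b allele has switched, so b is the middle locus and the order is py – b – k.
py–b: (78 + 13)/500 = 0.1820; b–k: (117 + 13)/500 = 0.2600.
Expected DCO frequency = 0.1820 × 0.2600 ≈ 0.04732; observed = 13/500 ≈ 0.02600.
Coefficient of coincidence = 0.02600/0.04732 ≈ 0.549.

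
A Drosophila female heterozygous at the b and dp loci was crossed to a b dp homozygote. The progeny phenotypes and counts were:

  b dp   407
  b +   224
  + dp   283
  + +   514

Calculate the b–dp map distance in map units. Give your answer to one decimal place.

The two most frequent classes, + + (514) and b dp (407), are the parental types, so the F1 was + + / b dp.
The recombinant classes are + dp and b +: 283 + 224 = 507.
Recombination frequency = 507/1428 = 0.3550 ≈ 35.5%, i.e. 35.5 map units.

35.5 map units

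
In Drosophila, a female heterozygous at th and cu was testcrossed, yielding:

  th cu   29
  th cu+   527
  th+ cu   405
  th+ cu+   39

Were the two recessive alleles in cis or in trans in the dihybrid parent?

trans

The two most frequent classes are th+ cu (405) and th cu+ (527); these are the parental (non-recombinant) types.
So the F1 carried th+ cu on one chromosome and th cu+ on the other — the recessive alleles are on opposite chromosomes (trans / repulsion).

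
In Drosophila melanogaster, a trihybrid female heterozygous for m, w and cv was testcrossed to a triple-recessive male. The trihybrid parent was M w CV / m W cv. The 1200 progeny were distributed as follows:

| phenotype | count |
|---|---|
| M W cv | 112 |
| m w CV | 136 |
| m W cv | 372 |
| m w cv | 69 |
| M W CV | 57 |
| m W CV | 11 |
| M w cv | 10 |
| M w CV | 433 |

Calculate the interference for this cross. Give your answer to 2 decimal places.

0.36

The two rarest classes, M w cv and m W CV, are the double crossovers. Comparing them with the parentals, only the cv allele has switched, so cv is the middle locus and the order is m – cv – w.
m–cv: (248 + 21)/1200 = 0.2242; cv–w: (126 + 21)/1200 = 0.1225.
Expected DCO frequency = 0.2242 × 0.1225 ≈ 0.02746; observed = 21/1200 ≈ 0.01750.
Coefficient of coincidence = 0.01750/0.02746 ≈ 0.64; interference = 1 − 0.64 = 0.36.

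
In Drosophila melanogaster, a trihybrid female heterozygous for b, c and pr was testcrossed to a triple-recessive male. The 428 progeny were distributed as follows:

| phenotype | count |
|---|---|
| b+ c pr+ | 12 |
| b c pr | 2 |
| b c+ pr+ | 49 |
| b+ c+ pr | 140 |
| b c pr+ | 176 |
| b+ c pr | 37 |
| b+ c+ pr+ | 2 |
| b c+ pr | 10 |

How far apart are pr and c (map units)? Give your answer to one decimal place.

21.0 map units

The two most frequent reciprocal classes, b c pr+ and b+ c+ pr, are the parental types, so the F1 was b c pr+ / b+ c+ pr.
The two rarest classes, b c pr and b+ c+ pr+, are the double crossovers. Comparing them with the parentals, only the pr allele has switched, so pr is the middle locus and the order is c – pr – b.
Crossovers in the c–pr interval produce the single-crossover classes b c+ pr+ and b+ c pr (49 + 37 = 86) plus the double crossovers (4).
RF(c–pr) = (86 + 4) / 428 = 90/428 = 0.2103 → 21.0 map units.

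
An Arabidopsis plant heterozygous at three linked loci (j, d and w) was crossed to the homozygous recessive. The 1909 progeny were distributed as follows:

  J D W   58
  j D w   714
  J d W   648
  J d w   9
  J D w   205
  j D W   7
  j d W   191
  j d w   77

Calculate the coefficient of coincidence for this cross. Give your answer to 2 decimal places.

0.49

The two most frequent reciprocal classes, j D w and J d W, are the parental types, so the F1 was j D w / J d W.
The two rarest classes, j D W and J d w, are the double crossovers. Comparing them with the parentals, only the w allele has switched, so w is the middle locus and the order is j – w – d.
j–w: (396 + 16)/1909 = 0.2158; w–d: (135 + 16)/1909 = 0.0791.
Expected DCO frequency = 0.2158 × 0.0791 ≈ 0.01707; observed = 16/1909 ≈ 0.00838.
Coefficient of coincidence = 0.00838/0.01707 ≈ 0.49.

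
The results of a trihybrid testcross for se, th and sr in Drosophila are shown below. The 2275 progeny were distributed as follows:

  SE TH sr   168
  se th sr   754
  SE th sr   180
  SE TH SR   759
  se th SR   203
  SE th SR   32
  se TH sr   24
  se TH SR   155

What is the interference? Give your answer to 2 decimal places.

The two most frequent reciprocal classes, se th sr and SE TH SR, are the parental types, so the F1 was se th sr / SE TH SR.
The two rarest classes, se TH sr and SE th SR, are the double crossovers. Comparing them with the parentals, only the th allele has switched, so th is the middle locus and the order is se – th – sr.
se–th: (335 + 56)/2275 = 0.1719; th–sr: (371 + 56)/2275 = 0.1877.
Expected DCO frequency = 0.1719 × 0.1877 ≈ 0.03227; observed = 56/2275 ≈ 0.02462.
Coefficient of coincidence = 0.02462/0.03227 ≈ 0.76; interference = 1 − 0.76 = 0.24.

0.24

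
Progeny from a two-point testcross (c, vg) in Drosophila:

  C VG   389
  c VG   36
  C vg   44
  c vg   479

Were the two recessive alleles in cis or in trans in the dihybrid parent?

The two most frequent classes are C VG (389) and c vg (479); these are the parental (non-recombinant) types.
So the F1 carried C VG on one chromosome and c vg on the other — the recessive alleles are on the same chromosome (cis / coupling).

cis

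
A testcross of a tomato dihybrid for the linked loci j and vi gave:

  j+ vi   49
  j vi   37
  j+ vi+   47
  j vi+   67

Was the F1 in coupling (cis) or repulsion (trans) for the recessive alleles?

trans

The two most frequent classes are j+ vi (49) and j vi+ (67); these are the parental (non-recombinant) types.
So the F1 carried j+ vi on one chromosome and j vi+ on the other — the recessive alleles are on opposite chromosomes (trans / repulsion).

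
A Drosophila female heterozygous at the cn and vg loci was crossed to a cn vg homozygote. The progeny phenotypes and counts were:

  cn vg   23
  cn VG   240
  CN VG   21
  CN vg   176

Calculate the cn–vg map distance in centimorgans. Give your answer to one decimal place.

The two most frequent classes, CN vg (176) and cn VG (240), are the parental types, so the F1 was CN vg / cn VG.
The recombinant classes are CN VG and cn vg: 21 + 23 = 44.
Recombination frequency = 44/460 = 0.0957 ≈ 9.6%, i.e. 9.6 centimorgans.

9.6 centimorgans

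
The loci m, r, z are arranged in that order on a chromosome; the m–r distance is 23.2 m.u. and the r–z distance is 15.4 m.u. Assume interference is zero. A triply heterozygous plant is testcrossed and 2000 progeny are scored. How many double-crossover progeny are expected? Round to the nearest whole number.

Map distances give recombination frequencies of 0.232 and 0.154 for the two intervals.
With no interference, expected double-crossover frequency = 0.232 × 0.154 = 0.03573.
Expected number = 0.03573 × 2000 = 71.46 ≈ 71.

71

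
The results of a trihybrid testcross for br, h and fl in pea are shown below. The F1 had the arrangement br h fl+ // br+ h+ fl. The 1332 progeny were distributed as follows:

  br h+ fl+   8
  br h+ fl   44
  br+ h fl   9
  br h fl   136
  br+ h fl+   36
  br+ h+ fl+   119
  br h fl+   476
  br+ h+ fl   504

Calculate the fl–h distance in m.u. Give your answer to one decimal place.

20.4 m.u.

The two rarest classes, br h+ fl+ and br+ h fl, are the double crossovers. Comparing them with the parentals, only the h allele has switched, so h is the middle locus and the order is fl – h – br.
Crossovers in the fl–h interval produce the single-crossover classes br h fl and br+ h+ fl+ (136 + 119 = 255) plus the double crossovers (17).
RF(fl–h) = (255 + 17) / 1332 = 272/1332 = 0.2042 → 20.4 m.u.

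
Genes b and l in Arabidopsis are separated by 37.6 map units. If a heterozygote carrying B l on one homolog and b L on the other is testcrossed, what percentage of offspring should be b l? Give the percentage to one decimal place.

18.8%

A map distance of 37.6 map units corresponds to a recombination frequency of 0.376.
The F1 is B l / b L, so b l is a recombinant gamete class with expected frequency r/2 = 0.376/2 = 0.1880.
That is 0.1880 = 18.8% of the progeny.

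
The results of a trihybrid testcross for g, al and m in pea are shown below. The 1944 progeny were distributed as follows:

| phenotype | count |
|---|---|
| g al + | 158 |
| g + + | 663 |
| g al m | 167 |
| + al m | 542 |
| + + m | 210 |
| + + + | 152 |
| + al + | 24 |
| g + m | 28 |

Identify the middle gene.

m

The two most frequent reciprocal classes, g + + and + al m, are the parental types, so the F1 was g + + / + al m.
The two rarest classes, g + m and + al +, are the double crossovers. Comparing them with the parentals, only the m allele has switched, so m is the middle locus and the order is g – m – al.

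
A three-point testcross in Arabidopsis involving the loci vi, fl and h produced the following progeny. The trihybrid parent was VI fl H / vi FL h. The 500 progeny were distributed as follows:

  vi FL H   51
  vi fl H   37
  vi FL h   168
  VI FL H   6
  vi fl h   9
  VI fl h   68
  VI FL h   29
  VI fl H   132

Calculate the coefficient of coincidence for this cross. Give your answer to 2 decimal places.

0.69

The two rarest classes, VI FL H and vi fl h, are the double crossovers. Comparing them with the parentals, only the fl allele has switched, so fl is the middle locus and the order is h – fl – vi.
h–fl: (119 + 15)/500 = 0.2680; fl–vi: (66 + 15)/500 = 0.1620.
Expected DCO frequency = 0.2680 × 0.1620 ≈ 0.04342; observed = 15/500 ≈ 0.03000.
Coefficient of coincidence = 0.03000/0.04342 ≈ 0.69.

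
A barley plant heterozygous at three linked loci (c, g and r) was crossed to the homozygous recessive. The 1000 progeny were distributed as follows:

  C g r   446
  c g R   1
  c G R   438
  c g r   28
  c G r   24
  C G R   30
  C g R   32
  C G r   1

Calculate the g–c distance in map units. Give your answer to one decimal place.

The two most frequent reciprocal classes, c G R and C g r, are the parental types, so the F1 was c G R / C g r.
The two rarest classes, c g R and C G r, are the double crossovers. Comparing them with the parentals, only the g allele has switched, so g is the middle locus and the order is c – g – r.
Crossovers in the c–g interval produce the single-crossover classes C G R and c g r (30 + 28 = 58) plus the double crossovers (2).
RF(c–g) = (58 + 2) / 1000 = 60/1000 = 0.0600 → 6.0 map units.

6.0 map units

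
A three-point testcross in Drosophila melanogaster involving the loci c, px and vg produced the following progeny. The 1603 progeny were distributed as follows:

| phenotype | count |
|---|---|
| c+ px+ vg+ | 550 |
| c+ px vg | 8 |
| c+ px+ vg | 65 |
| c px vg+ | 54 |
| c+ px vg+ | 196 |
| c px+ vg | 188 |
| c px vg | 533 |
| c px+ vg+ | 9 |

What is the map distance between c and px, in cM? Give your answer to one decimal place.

The two most frequent reciprocal classes, c px vg and c+ px+ vg+, are the parental types, so the F1 was c px vg / c+ px+ vg+.
The two rarest classes, c+ px vg and c px+ vg+, are the double crossovers. Comparing them with the parentals, only the c allele has switched, so c is the middle locus and the order is vg – c – px.
Crossovers in the c–px interval produce the single-crossover classes c px+ vg and c+ px vg+ (188 + 196 = 384) plus the double crossovers (17).
RF(c–px) = (384 + 17) / 1603 = 401/1603 = 0.2502 → 25.0 cM.

25.0 cM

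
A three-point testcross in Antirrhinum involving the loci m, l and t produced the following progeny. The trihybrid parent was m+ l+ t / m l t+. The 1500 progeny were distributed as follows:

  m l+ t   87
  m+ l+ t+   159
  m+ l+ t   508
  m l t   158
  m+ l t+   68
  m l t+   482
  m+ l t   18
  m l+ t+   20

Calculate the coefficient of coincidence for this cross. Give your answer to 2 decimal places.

0.83

The two rarest classes, m+ l t and m l+ t+, are the double crossovers. Comparing them with the parentals, only the l allele has switched, so l is the middle locus and the order is t – l – m.
t–l: (317 + 38)/1500 = 0.2367; l–m: (155 + 38)/1500 = 0.1287.
Expected DCO frequency = 0.2367 × 0.1287 ≈ 0.03046; observed = 38/1500 ≈ 0.02533.
Coefficient of coincidence = 0.02533/0.03046 ≈ 0.83.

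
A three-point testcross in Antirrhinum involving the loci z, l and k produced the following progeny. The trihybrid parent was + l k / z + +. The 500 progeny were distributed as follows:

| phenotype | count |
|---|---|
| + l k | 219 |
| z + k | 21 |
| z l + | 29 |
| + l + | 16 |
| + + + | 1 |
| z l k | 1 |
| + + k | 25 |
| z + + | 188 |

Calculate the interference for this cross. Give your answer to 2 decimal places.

0.54

The two rarest classes, z l k and + + +, are the double crossovers. Comparing them with the parentals, only the z allele has switched, so z is the middle locus and the order is k – z – l.
k–z: (37 + 2)/500 = 0.0780; z–l: (54 + 2)/500 = 0.1120.
Expected DCO frequency = 0.0780 × 0.1120 ≈ 0.00874; observed = 2/500 ≈ 0.00400.
Coefficient of coincidence = 0.00400/0.00874 ≈ 0.46; interference = 1 − 0.46 = 0.54.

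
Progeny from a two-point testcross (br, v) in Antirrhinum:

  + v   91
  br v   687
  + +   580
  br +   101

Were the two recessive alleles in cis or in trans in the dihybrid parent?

The two most frequent classes are + + (580) and br v (687); these are the parental (non-recombinant) types.
So the F1 carried + + on one chromosome and br v on the other — the recessive alleles are on the same chromosome (cis / coupling).

cis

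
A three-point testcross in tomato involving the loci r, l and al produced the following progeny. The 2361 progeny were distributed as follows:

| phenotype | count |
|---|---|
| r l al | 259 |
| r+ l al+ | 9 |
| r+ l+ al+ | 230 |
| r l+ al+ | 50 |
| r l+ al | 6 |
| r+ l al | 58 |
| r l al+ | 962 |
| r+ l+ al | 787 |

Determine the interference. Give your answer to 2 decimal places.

The two most frequent reciprocal classes, r+ l+ al and r l al+, are the parental types, so the F1 was r+ l+ al / r l al+.
The two rarest classes, r l+ al and r+ l al+, are the double crossovers. Comparing them with the parentals, only the r allele has switched, so r is the middle locus and the order is al – r – l.
al–r: (489 + 15)/2361 = 0.2135; r–l: (108 + 15)/2361 = 0.0521.
Expected DCO frequency = 0.2135 × 0.0521 ≈ 0.01112; observed = 15/2361 ≈ 0.00635.
Coefficient of coincidence = 0.00635/0.01112 ≈ 0.57; interference = 1 − 0.57 = 0.43.

0.43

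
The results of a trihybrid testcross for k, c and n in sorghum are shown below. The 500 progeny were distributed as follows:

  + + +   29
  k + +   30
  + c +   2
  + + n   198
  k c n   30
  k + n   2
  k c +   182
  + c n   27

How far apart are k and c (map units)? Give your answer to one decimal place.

The two most frequent reciprocal classes, k c + and + + n, are the parental types, so the F1 was k c + / + + n.
The two rarest classes, + c + and k + n, are the double crossovers. Comparing them with the parentals, only the k allele has switched, so k is the middle locus and the order is n – k – c.
Crossovers in the k–c interval produce the single-crossover classes k + + and + c n (30 + 27 = 57) plus the double crossovers (4).
RF(k–c) = (57 + 4) / 500 = 61/500 = 0.1220 → 12.2 map units.

12.2 map units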